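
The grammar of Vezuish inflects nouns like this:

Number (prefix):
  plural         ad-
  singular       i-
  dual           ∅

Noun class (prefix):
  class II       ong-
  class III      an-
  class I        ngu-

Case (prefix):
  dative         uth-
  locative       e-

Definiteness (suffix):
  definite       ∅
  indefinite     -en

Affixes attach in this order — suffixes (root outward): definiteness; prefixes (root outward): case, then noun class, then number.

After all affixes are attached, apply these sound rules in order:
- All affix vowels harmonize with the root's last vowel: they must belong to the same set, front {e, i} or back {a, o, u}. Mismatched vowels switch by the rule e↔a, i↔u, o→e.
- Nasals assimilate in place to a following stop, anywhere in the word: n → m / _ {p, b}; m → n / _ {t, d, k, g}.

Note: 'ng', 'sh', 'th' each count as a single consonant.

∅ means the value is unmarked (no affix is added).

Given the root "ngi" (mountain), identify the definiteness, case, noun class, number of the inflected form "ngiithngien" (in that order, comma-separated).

indefinite, dative, class I, dual

Segment: ngu-uth-ngi-en.
definiteness: -en → indefinite.
case: uth- → dative.
noun class: ngu- → class I.
number: ∅ → dual.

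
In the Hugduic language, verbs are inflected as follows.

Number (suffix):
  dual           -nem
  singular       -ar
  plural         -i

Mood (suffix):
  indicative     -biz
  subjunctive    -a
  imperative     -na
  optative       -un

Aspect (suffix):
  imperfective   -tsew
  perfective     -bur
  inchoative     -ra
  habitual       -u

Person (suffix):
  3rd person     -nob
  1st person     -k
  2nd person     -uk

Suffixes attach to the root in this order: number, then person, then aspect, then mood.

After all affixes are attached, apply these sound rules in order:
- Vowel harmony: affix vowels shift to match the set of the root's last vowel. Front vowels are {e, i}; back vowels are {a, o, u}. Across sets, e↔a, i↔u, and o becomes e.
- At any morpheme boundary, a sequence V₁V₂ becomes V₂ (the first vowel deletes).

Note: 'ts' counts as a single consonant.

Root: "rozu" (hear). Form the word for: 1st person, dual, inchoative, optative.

Attach number dual -nem → rozunem.
Attach person 1st person -k → rozunemk.
Attach aspect inchoative -ra → rozunemkra.
Attach mood optative -un → rozunemkraun.
Apply vowel harmony: rozunemkraun → rozunamkraun.
Apply vowel deletion: rozunamkraun → rozunamkrun.

rozunamkrun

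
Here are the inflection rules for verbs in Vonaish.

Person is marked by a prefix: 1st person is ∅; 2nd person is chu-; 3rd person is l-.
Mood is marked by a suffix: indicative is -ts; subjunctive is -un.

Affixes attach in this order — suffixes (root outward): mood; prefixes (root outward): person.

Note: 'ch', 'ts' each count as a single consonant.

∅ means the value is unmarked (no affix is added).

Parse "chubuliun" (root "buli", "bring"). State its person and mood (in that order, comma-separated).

Segment: chu-buli-un.
person: chu- → 2nd person.
mood: -un → subjunctive.

2nd person, subjunctive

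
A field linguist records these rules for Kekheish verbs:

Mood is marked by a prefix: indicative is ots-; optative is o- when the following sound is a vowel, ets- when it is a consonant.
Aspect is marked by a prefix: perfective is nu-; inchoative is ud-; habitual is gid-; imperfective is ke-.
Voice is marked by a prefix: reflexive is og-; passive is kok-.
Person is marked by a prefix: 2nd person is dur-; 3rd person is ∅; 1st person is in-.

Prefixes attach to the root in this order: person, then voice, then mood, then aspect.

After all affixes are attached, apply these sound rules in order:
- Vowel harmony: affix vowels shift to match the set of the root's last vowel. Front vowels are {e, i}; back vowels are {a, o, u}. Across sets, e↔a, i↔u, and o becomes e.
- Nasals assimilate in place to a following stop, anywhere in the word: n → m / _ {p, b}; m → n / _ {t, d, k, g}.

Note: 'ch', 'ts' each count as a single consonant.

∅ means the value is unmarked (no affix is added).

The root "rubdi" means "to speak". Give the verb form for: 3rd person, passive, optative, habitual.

person = 3rd person: zero marking, form stays rubdi.
Attach voice passive kok- → kokrubdi.
Attach mood optative ets- (before consonant 'k') → etskokrubdi.
Attach aspect habitual gid- → gidetskokrubdi.
Apply vowel harmony: gidetskokrubdi → gidetskekrubdi.
Nasal assimilation: no change.

gidetskekrubdi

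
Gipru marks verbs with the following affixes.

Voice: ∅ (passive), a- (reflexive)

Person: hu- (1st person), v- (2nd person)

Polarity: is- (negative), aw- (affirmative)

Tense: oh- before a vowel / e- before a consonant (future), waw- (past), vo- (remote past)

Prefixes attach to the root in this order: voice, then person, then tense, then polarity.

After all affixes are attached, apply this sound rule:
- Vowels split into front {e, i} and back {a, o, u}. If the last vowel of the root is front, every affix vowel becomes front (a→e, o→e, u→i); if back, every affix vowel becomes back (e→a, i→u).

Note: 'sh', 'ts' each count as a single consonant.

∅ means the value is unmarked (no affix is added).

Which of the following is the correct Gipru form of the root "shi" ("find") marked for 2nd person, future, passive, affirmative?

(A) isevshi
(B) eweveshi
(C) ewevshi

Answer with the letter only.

C

voice = passive: zero marking, form stays shi.
Attach person 2nd person v- → vshi.
Attach tense future e- (before consonant 'v') → evshi.
Attach polarity affirmative aw- → awevshi.
Apply vowel harmony: awevshi → ewevshi.
So the correct form is ewevshi, option (C).
(B) eweveshi is wrong: it uses reflexive instead of passive for voice.
(A) isevshi is wrong: it uses negative instead of affirmative for polarity.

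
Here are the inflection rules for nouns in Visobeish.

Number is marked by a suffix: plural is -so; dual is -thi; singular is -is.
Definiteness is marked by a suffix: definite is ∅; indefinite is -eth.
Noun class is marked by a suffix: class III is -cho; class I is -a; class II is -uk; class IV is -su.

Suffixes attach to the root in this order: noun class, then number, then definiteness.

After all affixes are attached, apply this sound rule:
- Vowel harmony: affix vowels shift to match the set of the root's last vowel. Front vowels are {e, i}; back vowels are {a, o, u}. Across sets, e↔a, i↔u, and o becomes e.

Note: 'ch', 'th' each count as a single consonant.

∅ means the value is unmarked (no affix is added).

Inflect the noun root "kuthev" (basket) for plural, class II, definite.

kuthevikse

Attach noun class class II -uk → kuthevuk.
Attach number plural -so → kuthevukso.
definiteness = definite: zero marking, form stays kuthevukso.
Apply vowel harmony: kuthevukso → kuthevikse.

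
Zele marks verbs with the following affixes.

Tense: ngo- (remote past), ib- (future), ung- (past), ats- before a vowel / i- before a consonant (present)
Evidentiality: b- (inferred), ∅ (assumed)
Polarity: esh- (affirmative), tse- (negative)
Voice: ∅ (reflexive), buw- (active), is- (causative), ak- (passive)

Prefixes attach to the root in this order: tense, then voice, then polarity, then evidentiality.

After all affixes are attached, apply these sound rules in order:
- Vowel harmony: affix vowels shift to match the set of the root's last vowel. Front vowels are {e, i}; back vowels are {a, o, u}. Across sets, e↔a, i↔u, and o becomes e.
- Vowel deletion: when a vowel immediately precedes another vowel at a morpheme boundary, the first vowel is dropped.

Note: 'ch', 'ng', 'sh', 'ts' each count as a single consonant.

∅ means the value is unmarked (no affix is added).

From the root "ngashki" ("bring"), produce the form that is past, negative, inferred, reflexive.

btsingngashki

Attach tense past ung- → ungngashki.
voice = reflexive: zero marking, form stays ungngashki.
Attach polarity negative tse- → tseungngashki.
Attach evidentiality inferred b- → btseungngashki.
Apply vowel harmony: btseungngashki → btseingngashki.
Apply vowel deletion: btseingngashki → btsingngashki.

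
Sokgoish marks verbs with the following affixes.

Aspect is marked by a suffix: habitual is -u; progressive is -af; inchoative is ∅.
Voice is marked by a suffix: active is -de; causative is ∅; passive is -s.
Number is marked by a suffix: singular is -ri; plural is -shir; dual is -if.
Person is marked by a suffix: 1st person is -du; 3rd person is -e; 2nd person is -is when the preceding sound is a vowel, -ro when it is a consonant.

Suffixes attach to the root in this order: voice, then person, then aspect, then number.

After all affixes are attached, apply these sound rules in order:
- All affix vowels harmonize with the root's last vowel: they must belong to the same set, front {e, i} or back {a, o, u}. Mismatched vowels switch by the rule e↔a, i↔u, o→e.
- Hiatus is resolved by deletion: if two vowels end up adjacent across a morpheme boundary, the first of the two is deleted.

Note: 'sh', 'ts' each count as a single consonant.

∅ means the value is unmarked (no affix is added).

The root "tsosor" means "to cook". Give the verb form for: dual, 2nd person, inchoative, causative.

voice = causative: zero marking, form stays tsosor.
Attach person 2nd person -ro (after consonant 'r') → tsosorro.
aspect = inchoative: zero marking, form stays tsosorro.
Attach number dual -if → tsosorroif.
Apply vowel harmony: tsosorroif → tsosorrouf.
Apply vowel deletion: tsosorrouf → tsosorruf.

tsosorruf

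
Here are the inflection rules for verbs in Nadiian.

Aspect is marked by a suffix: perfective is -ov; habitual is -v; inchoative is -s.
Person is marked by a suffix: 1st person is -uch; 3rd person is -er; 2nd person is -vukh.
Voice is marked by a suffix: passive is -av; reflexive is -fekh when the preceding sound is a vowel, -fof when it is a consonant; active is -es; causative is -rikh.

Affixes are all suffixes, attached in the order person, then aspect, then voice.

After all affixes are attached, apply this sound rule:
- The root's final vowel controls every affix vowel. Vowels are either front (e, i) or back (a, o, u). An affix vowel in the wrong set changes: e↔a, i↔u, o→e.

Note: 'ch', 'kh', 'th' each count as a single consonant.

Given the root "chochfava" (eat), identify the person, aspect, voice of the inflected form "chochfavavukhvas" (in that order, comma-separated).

Segment: chochfava-vukh-v-es.
person: -vukh → 2nd person.
aspect: -v → habitual.
voice: -es → active.

2nd person, habitual, active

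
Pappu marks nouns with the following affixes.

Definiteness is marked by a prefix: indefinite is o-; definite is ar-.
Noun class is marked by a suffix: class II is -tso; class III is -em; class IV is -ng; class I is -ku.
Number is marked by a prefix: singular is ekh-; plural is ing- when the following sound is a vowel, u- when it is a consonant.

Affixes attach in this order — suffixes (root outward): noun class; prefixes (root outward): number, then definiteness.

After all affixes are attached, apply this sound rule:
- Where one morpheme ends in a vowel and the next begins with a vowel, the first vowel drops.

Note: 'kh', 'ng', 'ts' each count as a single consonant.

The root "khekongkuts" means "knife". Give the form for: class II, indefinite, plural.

Attach number plural u- (before consonant 'kh') → ukhekongkuts.
Attach definiteness indefinite o- → oukhekongkuts.
Attach noun class class II -tso → oukhekongkutstso.
Apply vowel deletion: oukhekongkutstso → ukhekongkutstso.

ukhekongkutstso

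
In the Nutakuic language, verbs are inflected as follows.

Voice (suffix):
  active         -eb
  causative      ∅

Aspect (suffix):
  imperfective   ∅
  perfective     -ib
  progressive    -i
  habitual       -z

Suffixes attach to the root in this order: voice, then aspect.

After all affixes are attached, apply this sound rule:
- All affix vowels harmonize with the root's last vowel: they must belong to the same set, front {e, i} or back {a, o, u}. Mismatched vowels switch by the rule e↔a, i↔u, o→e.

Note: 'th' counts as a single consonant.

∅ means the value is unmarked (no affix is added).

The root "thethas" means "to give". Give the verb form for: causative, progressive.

thethasu

voice = causative: zero marking, form stays thethas.
Attach aspect progressive -i → thethasi.
Apply vowel harmony: thethasi → thethasu.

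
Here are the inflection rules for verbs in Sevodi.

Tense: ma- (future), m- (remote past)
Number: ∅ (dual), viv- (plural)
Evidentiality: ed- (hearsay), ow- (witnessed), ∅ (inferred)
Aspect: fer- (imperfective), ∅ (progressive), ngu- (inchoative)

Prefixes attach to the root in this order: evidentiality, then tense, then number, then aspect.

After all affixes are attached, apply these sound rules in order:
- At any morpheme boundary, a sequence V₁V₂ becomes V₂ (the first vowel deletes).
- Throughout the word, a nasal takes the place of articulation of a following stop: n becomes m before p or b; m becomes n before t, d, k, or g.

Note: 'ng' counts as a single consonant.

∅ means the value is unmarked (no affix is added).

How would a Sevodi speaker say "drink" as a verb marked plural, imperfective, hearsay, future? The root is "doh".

Attach evidentiality hearsay ed- → eddoh.
Attach tense future ma- → maeddoh.
Attach number plural viv- → vivmaeddoh.
Attach aspect imperfective fer- → fervivmaeddoh.
Apply vowel deletion: fervivmaeddoh → fervivmeddoh.
Nasal assimilation: no change.

fervivmeddoh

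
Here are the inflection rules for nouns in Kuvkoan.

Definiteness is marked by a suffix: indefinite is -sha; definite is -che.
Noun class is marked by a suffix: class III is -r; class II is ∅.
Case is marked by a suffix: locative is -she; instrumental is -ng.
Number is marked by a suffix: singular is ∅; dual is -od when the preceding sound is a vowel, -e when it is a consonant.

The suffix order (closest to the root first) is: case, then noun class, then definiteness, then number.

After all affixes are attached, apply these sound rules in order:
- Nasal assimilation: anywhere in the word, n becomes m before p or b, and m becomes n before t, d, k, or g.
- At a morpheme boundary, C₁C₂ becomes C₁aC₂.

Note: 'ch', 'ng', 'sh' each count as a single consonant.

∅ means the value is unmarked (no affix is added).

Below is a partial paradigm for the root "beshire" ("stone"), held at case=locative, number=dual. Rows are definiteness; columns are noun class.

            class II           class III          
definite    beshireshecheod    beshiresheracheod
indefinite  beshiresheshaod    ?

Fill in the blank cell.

Attach case locative -she → beshireshe.
Attach noun class class III -r → beshiresher.
Attach definiteness indefinite -sha → beshireshersha.
Attach number dual -od (after vowel 'a') → beshireshershaod.
Nasal assimilation: no change.
Apply epenthesis: beshireshershaod → beshiresherashaod.

beshiresherashaod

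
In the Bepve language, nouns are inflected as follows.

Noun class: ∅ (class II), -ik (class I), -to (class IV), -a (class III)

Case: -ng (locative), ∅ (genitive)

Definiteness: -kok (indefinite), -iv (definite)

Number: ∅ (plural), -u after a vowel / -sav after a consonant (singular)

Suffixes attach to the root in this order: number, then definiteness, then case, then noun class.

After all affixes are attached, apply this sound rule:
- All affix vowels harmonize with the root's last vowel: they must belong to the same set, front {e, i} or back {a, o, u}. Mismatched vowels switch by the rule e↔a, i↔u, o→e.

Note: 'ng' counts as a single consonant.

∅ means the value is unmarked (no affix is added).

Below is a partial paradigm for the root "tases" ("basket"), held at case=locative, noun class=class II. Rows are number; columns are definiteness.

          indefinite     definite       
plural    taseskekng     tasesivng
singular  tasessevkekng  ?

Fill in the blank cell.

Attach number singular -sav (after consonant 's') → tasessav.
Attach definiteness definite -iv → tasessaviv.
Attach case locative -ng → tasessavivng.
noun class = class II: zero marking, form stays tasessavivng.
Apply vowel harmony: tasessavivng → tasessevivng.

tasessevivng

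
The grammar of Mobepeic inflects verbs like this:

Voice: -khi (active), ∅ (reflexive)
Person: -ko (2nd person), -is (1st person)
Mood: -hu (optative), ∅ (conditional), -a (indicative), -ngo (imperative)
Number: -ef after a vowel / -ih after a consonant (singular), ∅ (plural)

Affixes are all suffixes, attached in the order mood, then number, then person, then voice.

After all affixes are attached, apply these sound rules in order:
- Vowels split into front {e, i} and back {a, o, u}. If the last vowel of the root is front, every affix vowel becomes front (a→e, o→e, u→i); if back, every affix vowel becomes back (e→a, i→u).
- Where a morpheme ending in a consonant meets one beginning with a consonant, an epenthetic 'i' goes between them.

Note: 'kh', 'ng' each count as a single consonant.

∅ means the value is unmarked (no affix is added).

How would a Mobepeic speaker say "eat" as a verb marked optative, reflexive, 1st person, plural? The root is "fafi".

fafihiis

Attach mood optative -hu → fafihu.
number = plural: zero marking, form stays fafihu.
Attach person 1st person -is → fafihuis.
voice = reflexive: zero marking, form stays fafihuis.
Apply vowel harmony: fafihuis → fafihiis.
Epenthesis: no change.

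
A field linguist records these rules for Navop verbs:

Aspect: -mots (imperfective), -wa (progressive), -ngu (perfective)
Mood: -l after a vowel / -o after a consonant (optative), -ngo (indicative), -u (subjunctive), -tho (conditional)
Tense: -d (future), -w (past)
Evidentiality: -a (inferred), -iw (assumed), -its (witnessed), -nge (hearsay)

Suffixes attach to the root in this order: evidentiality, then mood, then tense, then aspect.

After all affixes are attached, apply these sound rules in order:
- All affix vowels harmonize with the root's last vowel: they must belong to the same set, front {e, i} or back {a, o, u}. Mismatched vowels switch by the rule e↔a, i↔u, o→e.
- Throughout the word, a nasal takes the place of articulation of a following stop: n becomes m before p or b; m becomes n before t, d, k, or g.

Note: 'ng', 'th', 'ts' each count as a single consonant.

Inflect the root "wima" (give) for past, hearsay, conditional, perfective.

wimangathowngu

Attach evidentiality hearsay -nge → wimange.
Attach mood conditional -tho → wimangetho.
Attach tense past -w → wimangethow.
Attach aspect perfective -ngu → wimangethowngu.
Apply vowel harmony: wimangethowngu → wimangathowngu.
Nasal assimilation: no change.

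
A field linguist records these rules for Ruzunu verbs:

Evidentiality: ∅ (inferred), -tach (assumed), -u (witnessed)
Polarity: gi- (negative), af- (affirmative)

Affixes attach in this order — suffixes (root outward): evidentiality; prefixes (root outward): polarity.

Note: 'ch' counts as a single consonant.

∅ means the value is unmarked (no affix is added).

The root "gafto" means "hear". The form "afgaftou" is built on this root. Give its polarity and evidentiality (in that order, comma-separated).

affirmative, witnessed

Segment: af-gafto-u.
polarity: af- → affirmative.
evidentiality: -u → witnessed.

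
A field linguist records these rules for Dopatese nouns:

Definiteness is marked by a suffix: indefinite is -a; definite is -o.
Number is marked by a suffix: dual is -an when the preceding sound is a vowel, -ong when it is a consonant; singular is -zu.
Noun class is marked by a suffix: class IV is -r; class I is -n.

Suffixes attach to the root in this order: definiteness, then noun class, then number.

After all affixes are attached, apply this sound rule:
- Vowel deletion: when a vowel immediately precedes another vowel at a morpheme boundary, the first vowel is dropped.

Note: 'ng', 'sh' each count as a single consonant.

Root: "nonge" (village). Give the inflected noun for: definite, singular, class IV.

nongorzu

Attach definiteness definite -o → nongeo.
Attach noun class class IV -r → nongeor.
Attach number singular -zu → nongeorzu.
Apply vowel deletion: nongeorzu → nongorzu.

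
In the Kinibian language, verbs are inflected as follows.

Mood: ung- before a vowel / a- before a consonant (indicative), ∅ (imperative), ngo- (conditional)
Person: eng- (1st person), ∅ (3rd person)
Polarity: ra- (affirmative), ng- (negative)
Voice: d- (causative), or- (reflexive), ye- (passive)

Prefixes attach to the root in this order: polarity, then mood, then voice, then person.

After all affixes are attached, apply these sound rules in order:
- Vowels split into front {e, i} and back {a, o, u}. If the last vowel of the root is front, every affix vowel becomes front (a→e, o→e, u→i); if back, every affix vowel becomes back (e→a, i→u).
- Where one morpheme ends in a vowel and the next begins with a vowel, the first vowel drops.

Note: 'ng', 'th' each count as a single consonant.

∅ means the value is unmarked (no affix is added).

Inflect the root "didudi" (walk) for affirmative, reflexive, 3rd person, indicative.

ereredidudi

Attach polarity affirmative ra- → radidudi.
Attach mood indicative a- (before consonant 'r') → aradidudi.
Attach voice reflexive or- → oraradidudi.
person = 3rd person: zero marking, form stays oraradidudi.
Apply vowel harmony: oraradidudi → ereredidudi.
Vowel deletion: no change.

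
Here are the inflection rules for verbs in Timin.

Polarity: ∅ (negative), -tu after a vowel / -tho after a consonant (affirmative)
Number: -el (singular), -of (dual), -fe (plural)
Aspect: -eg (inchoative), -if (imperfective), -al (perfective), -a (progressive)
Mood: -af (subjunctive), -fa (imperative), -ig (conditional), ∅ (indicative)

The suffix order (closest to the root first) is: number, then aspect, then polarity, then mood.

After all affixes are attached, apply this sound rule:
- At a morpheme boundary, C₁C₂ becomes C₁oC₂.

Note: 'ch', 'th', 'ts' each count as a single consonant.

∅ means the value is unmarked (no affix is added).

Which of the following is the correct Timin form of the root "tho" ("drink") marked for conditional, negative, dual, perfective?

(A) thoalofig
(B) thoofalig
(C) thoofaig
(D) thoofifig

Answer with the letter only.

Attach number dual -of → thoof.
Attach aspect perfective -al → thoofal.
polarity = negative: zero marking, form stays thoofal.
Attach mood conditional -ig → thoofalig.
Epenthesis: no change.
So the correct form is thoofalig, option (B).
(D) thoofifig is wrong: it uses imperfective instead of perfective for aspect.
(A) thoalofig is wrong: it has the affixes in the wrong order.
(C) thoofaig is wrong: it uses progressive instead of perfective for aspect.

B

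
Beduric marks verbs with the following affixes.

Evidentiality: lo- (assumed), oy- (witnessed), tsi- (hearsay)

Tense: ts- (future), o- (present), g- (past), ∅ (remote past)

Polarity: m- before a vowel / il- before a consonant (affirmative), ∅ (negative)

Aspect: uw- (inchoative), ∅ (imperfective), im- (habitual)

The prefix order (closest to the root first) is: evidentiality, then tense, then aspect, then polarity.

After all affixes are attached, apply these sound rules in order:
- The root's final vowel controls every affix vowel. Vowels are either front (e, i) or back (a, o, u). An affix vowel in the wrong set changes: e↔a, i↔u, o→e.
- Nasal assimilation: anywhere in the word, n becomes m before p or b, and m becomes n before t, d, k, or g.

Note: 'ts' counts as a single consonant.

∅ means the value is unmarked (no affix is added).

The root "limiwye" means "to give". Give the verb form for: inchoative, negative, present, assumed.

Attach evidentiality assumed lo- → lolimiwye.
Attach tense present o- → ololimiwye.
Attach aspect inchoative uw- → uwololimiwye.
polarity = negative: zero marking, form stays uwololimiwye.
Apply vowel harmony: uwololimiwye → iwelelimiwye.
Nasal assimilation: no change.

iwelelimiwye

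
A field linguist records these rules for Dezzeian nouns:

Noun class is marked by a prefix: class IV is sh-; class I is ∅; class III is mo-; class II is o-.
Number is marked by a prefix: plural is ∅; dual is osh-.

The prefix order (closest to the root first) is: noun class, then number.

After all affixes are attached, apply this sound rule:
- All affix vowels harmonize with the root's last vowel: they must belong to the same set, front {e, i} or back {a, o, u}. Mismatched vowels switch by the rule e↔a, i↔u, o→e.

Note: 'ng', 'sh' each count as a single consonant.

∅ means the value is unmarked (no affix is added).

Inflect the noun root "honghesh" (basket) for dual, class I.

noun class = class I: zero marking, form stays honghesh.
Attach number dual osh- → oshhonghesh.
Apply vowel harmony: oshhonghesh → eshhonghesh.

eshhonghesh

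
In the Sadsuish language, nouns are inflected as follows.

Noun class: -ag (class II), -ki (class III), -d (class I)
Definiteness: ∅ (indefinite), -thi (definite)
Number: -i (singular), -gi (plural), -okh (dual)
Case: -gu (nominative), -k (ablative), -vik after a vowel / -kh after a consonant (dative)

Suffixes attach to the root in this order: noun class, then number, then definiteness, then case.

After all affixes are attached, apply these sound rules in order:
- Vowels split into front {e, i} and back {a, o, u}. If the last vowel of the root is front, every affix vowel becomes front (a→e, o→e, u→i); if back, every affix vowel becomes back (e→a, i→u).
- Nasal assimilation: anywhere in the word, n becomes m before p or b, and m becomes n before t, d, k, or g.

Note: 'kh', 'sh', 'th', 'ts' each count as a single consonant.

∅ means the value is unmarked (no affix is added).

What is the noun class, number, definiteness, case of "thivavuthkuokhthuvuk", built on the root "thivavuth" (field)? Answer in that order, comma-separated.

Segment: thivavuth-ki-okh-thi-vik.
noun class: -ki → class III.
number: -okh → dual.
definiteness: -thi → definite.
case: -vik/kh → dative.

class III, dual, definite, dative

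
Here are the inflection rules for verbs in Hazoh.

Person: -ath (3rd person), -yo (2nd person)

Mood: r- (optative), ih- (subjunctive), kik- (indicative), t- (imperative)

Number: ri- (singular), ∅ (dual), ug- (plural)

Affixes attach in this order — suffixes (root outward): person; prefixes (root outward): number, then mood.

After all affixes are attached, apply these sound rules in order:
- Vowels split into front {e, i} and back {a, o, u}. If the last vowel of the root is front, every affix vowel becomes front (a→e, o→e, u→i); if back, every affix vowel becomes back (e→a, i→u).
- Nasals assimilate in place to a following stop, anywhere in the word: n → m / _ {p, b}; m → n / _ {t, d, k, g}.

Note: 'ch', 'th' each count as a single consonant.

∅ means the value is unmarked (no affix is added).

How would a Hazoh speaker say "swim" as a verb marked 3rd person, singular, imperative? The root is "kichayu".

Attach number singular ri- → rikichayu.
Attach mood imperative t- → trikichayu.
Attach person 3rd person -ath → trikichayuath.
Apply vowel harmony: trikichayuath → trukichayuath.
Nasal assimilation: no change.

trukichayuath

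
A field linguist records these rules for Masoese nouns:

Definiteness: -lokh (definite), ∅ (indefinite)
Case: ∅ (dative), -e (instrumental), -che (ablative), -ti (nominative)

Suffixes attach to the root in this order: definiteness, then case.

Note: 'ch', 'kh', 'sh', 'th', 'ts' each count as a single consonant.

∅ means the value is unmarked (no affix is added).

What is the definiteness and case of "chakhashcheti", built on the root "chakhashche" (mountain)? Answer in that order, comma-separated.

Segment: chakhashche-ti.
definiteness: ∅ → indefinite.
case: -ti → nominative.

indefinite, nominative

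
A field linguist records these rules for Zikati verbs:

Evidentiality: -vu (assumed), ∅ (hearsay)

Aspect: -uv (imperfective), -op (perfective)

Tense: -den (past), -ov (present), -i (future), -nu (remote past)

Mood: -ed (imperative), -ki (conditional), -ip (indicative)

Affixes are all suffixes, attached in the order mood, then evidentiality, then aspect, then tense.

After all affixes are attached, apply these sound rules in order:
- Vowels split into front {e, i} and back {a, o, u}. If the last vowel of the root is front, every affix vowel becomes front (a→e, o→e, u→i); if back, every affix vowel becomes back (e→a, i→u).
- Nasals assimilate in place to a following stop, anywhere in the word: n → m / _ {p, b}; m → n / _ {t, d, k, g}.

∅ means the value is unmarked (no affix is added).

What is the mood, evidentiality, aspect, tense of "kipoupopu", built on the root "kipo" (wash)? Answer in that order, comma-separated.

Segment: kipo-ip-op-i.
mood: -ip → indicative.
evidentiality: ∅ → hearsay.
aspect: -op → perfective.
tense: -i → future.

indicative, hearsay, perfective, future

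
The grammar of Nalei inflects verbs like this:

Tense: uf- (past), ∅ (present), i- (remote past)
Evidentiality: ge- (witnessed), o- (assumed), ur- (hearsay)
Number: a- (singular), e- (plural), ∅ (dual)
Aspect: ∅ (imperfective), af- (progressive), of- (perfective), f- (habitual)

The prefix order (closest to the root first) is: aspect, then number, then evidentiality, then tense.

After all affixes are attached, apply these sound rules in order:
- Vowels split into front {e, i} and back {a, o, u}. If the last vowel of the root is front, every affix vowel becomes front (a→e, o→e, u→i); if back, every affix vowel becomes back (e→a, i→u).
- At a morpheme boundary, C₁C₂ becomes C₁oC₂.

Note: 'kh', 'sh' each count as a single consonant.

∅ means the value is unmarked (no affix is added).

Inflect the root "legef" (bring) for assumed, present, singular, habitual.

Attach aspect habitual f- → flegef.
Attach number singular a- → aflegef.
Attach evidentiality assumed o- → oaflegef.
tense = present: zero marking, form stays oaflegef.
Apply vowel harmony: oaflegef → eeflegef.
Apply epenthesis: eeflegef → eefolegef.

eefolegef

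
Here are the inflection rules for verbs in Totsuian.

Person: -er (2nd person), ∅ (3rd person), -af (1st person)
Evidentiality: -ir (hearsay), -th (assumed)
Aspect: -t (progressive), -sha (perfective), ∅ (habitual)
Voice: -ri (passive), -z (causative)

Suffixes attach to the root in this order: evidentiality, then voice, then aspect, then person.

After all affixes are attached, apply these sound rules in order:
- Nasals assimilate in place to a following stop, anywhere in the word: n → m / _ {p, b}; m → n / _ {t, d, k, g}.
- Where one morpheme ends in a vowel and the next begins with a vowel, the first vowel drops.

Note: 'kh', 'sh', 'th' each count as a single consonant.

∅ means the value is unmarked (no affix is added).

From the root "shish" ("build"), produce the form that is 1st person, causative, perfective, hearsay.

Attach evidentiality hearsay -ir → shishir.
Attach voice causative -z → shishirz.
Attach aspect perfective -sha → shishirzsha.
Attach person 1st person -af → shishirzshaaf.
Nasal assimilation: no change.
Apply vowel deletion: shishirzshaaf → shishirzshaf.

shishirzshaf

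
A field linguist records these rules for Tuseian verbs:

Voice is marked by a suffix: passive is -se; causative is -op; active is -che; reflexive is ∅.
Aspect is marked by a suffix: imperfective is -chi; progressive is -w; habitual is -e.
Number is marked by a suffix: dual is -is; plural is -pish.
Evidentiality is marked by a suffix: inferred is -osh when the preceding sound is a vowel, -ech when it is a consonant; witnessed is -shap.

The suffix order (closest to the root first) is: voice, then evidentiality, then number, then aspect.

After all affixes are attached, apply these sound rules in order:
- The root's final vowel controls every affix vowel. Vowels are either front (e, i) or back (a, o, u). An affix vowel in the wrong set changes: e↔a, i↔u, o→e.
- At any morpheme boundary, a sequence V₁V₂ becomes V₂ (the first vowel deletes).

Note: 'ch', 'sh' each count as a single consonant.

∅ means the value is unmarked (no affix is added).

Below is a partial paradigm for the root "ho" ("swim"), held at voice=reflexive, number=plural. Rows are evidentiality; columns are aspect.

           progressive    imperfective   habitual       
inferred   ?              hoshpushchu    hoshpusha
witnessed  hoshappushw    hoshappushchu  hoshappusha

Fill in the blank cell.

hoshpushw

voice = reflexive: zero marking, form stays ho.
Attach evidentiality inferred -osh (after vowel 'o') → hoosh.
Attach number plural -pish → hooshpish.
Attach aspect progressive -w → hooshpishw.
Apply vowel harmony: hooshpishw → hooshpushw.
Apply vowel deletion: hooshpushw → hoshpushw.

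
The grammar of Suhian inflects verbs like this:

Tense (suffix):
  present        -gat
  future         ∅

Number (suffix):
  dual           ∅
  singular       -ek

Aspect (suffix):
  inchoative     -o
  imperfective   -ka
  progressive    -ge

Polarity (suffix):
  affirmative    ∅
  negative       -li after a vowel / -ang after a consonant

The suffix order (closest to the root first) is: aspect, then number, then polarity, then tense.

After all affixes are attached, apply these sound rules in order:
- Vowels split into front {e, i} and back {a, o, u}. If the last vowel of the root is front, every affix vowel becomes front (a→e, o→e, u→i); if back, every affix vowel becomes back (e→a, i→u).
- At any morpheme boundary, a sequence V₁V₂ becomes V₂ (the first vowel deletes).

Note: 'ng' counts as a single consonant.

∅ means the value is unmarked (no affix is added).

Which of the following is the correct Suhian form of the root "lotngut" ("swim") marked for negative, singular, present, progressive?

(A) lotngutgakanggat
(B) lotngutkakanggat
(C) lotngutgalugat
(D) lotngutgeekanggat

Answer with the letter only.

Attach aspect progressive -ge → lotngutge.
Attach number singular -ek → lotngutgeek.
Attach polarity negative -ang (after consonant 'k') → lotngutgeekang.
Attach tense present -gat → lotngutgeekanggat.
Apply vowel harmony: lotngutgeekanggat → lotngutgaakanggat.
Apply vowel deletion: lotngutgaakanggat → lotngutgakanggat.
So the correct form is lotngutgakanggat, option (A).
(B) lotngutkakanggat is wrong: it uses imperfective instead of progressive for aspect.
(D) lotngutgeekanggat is wrong: it fails to apply the sound rule(s).
(C) lotngutgalugat is wrong: it uses dual instead of singular for number.

A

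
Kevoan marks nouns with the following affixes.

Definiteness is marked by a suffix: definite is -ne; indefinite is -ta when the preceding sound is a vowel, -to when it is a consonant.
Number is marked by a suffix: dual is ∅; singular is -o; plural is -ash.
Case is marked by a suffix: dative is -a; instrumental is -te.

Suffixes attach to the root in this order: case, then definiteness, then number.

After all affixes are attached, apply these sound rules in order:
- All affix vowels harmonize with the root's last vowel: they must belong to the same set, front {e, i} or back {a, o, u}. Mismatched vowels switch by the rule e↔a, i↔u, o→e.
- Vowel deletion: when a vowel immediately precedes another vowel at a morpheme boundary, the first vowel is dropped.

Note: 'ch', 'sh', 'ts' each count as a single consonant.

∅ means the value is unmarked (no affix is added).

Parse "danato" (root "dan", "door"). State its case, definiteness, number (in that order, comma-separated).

dative, indefinite, singular

Segment: dan-a-ta-o.
case: -a → dative.
definiteness: -ta/to → indefinite.
number: -o → singular.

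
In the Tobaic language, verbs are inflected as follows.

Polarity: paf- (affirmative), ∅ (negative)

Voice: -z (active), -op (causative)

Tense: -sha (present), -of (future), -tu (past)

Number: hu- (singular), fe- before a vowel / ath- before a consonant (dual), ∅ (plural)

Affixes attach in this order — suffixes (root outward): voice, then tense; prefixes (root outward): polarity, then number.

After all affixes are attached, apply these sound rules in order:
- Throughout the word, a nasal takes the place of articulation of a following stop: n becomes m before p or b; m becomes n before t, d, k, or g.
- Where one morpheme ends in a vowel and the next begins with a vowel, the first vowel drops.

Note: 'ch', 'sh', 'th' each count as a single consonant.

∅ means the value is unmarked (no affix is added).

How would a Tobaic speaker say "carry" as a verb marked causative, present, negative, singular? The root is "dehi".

polarity = negative: zero marking, form stays dehi.
Attach voice causative -op → dehiop.
Attach number singular hu- → hudehiop.
Attach tense present -sha → hudehiopsha.
Nasal assimilation: no change.
Apply vowel deletion: hudehiopsha → hudehopsha.

hudehopsha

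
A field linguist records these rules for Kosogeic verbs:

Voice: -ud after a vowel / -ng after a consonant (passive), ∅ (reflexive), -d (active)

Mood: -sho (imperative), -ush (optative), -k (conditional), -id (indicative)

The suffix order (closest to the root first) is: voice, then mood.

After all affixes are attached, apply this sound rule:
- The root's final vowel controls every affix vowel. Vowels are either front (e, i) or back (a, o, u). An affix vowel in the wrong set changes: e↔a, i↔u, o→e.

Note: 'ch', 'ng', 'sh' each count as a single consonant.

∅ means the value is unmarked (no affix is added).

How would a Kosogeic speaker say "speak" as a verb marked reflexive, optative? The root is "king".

kingish

voice = reflexive: zero marking, form stays king.
Attach mood optative -ush → kingush.
Apply vowel harmony: kingush → kingish.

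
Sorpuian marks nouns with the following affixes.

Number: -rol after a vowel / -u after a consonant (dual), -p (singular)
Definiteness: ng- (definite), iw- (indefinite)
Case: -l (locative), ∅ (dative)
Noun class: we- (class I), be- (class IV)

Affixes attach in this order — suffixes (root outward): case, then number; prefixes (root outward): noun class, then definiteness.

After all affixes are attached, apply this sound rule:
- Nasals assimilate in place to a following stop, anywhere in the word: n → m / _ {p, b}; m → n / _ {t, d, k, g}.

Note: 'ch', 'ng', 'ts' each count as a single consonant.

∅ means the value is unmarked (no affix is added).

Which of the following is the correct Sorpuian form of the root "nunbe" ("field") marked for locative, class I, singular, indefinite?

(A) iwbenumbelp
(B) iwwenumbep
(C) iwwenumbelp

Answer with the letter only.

C

Attach noun class class I we- → wenunbe.
Attach definiteness indefinite iw- → iwwenunbe.
Attach case locative -l → iwwenunbel.
Attach number singular -p → iwwenunbelp.
Apply nasal assimilation: iwwenunbelp → iwwenumbelp.
So the correct form is iwwenumbelp, option (C).
(B) iwwenumbep is wrong: it uses dative instead of locative for case.
(A) iwbenumbelp is wrong: it uses class IV instead of class I for noun class.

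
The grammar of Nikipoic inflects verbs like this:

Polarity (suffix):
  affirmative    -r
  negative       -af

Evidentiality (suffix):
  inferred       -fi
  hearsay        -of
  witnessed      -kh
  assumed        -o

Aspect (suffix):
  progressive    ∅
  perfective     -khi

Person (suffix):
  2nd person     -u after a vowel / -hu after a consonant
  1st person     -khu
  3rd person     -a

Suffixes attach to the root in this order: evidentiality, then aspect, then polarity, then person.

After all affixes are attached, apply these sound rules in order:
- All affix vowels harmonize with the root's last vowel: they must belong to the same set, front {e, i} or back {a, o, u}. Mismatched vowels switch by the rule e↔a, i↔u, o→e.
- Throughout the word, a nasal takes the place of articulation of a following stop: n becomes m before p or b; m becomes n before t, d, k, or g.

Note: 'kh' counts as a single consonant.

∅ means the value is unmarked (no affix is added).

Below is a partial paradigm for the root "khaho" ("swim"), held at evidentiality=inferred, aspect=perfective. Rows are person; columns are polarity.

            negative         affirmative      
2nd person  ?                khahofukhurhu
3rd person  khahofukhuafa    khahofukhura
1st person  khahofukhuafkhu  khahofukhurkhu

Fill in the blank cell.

Attach evidentiality inferred -fi → khahofi.
Attach aspect perfective -khi → khahofikhi.
Attach polarity negative -af → khahofikhiaf.
Attach person 2nd person -hu (after consonant 'f') → khahofikhiafhu.
Apply vowel harmony: khahofikhiafhu → khahofukhuafhu.
Nasal assimilation: no change.

khahofukhuafhu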